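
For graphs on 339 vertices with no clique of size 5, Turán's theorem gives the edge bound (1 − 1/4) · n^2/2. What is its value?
Turán density bound = (3/4) · 339^2/2 = 344763/8 ≈ 43095.375

Turán's theorem: ex(n, K_{r+1}) is achieved by the complete r-partite Turán graph T(n, r) with parts as balanced as possible, and is at most (1 − 1/r) · n^2/2. For r = 4, n = 339: the density bound is (3/4) · 114921/2 = 344763/8 ≈ 43095.375. The integer-valued extremum is e(T(339, 4)) = 43095, which is strictly less than the density bound 344763/8 since 4 ∤ 339 (the parts of T(339, 4) cannot all be equal).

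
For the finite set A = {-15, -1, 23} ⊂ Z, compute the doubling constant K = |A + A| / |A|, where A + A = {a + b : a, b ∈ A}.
K = |A + A| / |A| = 6/3 = 2

Enumerate A + A = {a + b : a, b ∈ A}. With |A| = 3, there are |A|^2 = 9 ordered sum pairs; collecting distinct values, A + A = {-30, -16, -2, 8, 22, 46}, so |A + A| = 6. Thus K = 6/3 = 2. For comparison, the minimum possible |A + A| over all 3-element sets is 2·3 − 1 = 5 (so min K = 5/3), attained only by arithmetic progressions.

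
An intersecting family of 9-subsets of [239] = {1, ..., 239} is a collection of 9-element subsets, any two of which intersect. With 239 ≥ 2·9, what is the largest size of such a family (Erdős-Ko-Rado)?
max |F| = C(238, 8) = 226702541072007

Erdős-Ko-Rado (1961): when n ≥ 2k, max |F| = C(n−1, k−1). The bound is attained by the star {A : i ∈ A} for any fixed i ∈ [n]. Here C(239−1, 9−1) = C(238, 8) = 226702541072007.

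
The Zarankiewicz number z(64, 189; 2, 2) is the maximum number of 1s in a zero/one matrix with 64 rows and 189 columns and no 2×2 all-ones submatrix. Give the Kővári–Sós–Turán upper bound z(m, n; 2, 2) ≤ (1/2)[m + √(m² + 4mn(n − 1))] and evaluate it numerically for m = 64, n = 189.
z(64, 189; 2, 2) ≤ (1/2)[64 + √(64² + 4·64·189·188)] = (1/2)[64 + √9100288] = 1540.3342

Kővári–Sós–Turán: let r_1, ..., r_64 be the row sums and z = Σ r_i the total number of 1s. Each pair of columns can share at most one row with both entries 1 (else a 2×2 all-ones block appears), so Σ_i C(r_i, 2) ≤ C(189, 2) = 17766. By convexity Σ_i C(r_i, 2) ≥ 64·C(z/64, 2) = z(z − 64)/(2·64), giving z² − 64z − 64·189·188 ≤ 0 and hence z ≤ (1/2)[64 + √(4096 + 4·2274048)] = (1/2)[64 + √9100288] ≈ (1/2)(64 + 3016.6684) = 1540.3342.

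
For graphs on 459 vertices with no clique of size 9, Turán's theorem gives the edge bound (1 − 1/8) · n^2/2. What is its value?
Turán density bound = (7/8) · 459^2/2 = 1474767/16 ≈ 92172.9375

Turán's theorem: ex(n, K_{r+1}) is achieved by the complete r-partite Turán graph T(n, r) with parts as balanced as possible, and is at most (1 − 1/r) · n^2/2. For r = 8, n = 459: the density bound is (7/8) · 210681/2 = 1474767/16 ≈ 92172.9375. The integer-valued extremum is e(T(459, 8)) = 92172, which is strictly less than the density bound 1474767/16 since 8 ∤ 459 (the parts of T(459, 8) cannot all be equal).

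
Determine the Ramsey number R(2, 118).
R(2, 118) = 118

R(2, k) = k for all k ≥ 2: in a 2-colouring of K_k, either some edge is red (a red K_2) or all edges are blue (a blue K_k). And K_{117} coloured all-blue has no blue K_118, so R(2, 118) > 117. Hence R(2, 118) = 118.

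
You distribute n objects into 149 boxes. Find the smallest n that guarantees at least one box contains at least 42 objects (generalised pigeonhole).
n = (42 − 1)·149 + 1 = 6110

By the generalised pigeonhole principle, to guarantee some box contains ≥ r objects we need more than (r − 1) · k objects total. Threshold: n = (r − 1) · k + 1. With r = 42 and k = 149: n = 41 · 149 + 1 = 6109 + 1 = 6110. For n = 6109 = 41 · 149, we can put exactly 41 objects in every box, avoiding 42 in any single one — so 6110 is tight.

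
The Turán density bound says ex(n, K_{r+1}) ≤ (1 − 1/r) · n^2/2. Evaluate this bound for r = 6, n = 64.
Turán density bound = (5/6) · 64^2/2 = 5120/3 ≈ 1706.6667

Turán's theorem: ex(n, K_{r+1}) is achieved by the complete r-partite Turán graph T(n, r) with parts as balanced as possible, and is at most (1 − 1/r) · n^2/2. For r = 6, n = 64: the density bound is (5/6) · 4096/2 = 5120/3 ≈ 1706.6667. The integer-valued extremum is e(T(64, 6)) = 1706, which is strictly less than the density bound 5120/3 since 6 ∤ 64 (the parts of T(64, 6) cannot all be equal).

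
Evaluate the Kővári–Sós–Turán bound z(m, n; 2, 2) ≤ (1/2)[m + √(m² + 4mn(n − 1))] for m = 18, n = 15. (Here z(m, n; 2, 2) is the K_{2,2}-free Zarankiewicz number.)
z(18, 15; 2, 2) ≤ (1/2)[18 + √(18² + 4·18·15·14)] = (1/2)[18 + √15444] = 71.1369

Kővári–Sós–Turán: let r_1, ..., r_18 be the row sums and z = Σ r_i the total number of 1s. Each pair of columns can share at most one row with both entries 1 (else a 2×2 all-ones block appears), so Σ_i C(r_i, 2) ≤ C(15, 2) = 105. By convexity Σ_i C(r_i, 2) ≥ 18·C(z/18, 2) = z(z − 18)/(2·18), giving z² − 18z − 18·15·14 ≤ 0 and hence z ≤ (1/2)[18 + √(324 + 4·3780)] = (1/2)[18 + √15444] ≈ (1/2)(18 + 124.2739) = 71.1369.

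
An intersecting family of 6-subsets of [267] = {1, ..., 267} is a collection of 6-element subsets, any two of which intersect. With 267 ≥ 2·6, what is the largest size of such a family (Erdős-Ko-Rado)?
max |F| = C(266, 5) = 10685804668

Erdős-Ko-Rado (1961): when n ≥ 2k, max |F| = C(n−1, k−1). The bound is attained by the star {A : i ∈ A} for any fixed i ∈ [n]. Here C(267−1, 6−1) = C(266, 5) = 10685804668.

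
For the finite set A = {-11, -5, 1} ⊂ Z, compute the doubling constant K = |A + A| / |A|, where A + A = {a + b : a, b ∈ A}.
K = |A + A| / |A| = 5/3

Enumerate A + A = {a + b : a, b ∈ A}. With |A| = 3, there are |A|^2 = 9 ordered sum pairs; collecting distinct values, A + A = {-22, -16, -10, -4, 2}, so |A + A| = 5. Thus K = 5/3. Here |A + A| = 2|A| − 1 = 5, the minimum possible — so K = 5/3 is minimal, which holds iff A is an arithmetic progression.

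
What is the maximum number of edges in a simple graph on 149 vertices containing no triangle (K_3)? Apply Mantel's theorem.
ex(149, K_3) = ⌊149^2/4⌋ = 5550

Mantel (1907): a triangle-free graph on n vertices has at most ⌊n^2/4⌋ edges, with equality for the complete bipartite graph K_{⌊n/2⌋, ⌈n/2⌉}. For n = 149: ⌊149^2/4⌋ = ⌊22201/4⌋ = 5550. The extremal graph is K_{74, 75}, which has 74·75 = 5550 edges.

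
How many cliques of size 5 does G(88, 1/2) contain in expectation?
E[# K_5] = C(88, 5) · (1/2)^C(5, 2) = 39175752 / 2^10 = 4896969/128 = 38257.5703125

For each 5-subset S of vertices (there are C(88, 5) = 39175752 such S), let X_S = 1 if S induces a K_5 (all C(5, 2) = 10 edges present). Then P(X_S = 1) = (1/2)^10 = 1/1024. By linearity of expectation, E[# K_5] = C(88, 5) · (1/2)^10 = 39175752 / 1024 = 4896969/128 = 38257.5703125.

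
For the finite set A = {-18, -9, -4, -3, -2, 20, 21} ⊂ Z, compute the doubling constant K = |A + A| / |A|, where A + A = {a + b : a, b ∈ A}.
K = |A + A| / |A| = 25/7

Enumerate A + A = {a + b : a, b ∈ A}. With |A| = 7, there are |A|^2 = 49 ordered sum pairs; collecting distinct values, A + A = {-36, -27, -22, -21, -20, -18, -13, -12, -11, -8, -7, -6, -5, -4, 2, 3, 11, 12, 16, 17, 18, 19, 40, 41, 42}, so |A + A| = 25. Thus K = 25/7. For comparison, the minimum possible |A + A| over all 7-element sets is 2·7 − 1 = 13 (so min K = 13/7), attained only by arithmetic progressions.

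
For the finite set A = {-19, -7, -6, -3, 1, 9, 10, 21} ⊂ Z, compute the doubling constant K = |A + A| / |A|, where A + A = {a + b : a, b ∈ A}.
K = |A + A| / |A| = 29/8

Enumerate A + A = {a + b : a, b ∈ A}. With |A| = 8, there are |A|^2 = 64 ordered sum pairs; collecting distinct values, A + A = {-38, -26, -25, -22, -18, -14, -13, -12, -10, -9, -6, -5, -2, 2, 3, 4, 6, 7, 10, 11, 14, 15, 18, 19, 20, 22, 30, 31, 42}, so |A + A| = 29. Thus K = 29/8. For comparison, the minimum possible |A + A| over all 8-element sets is 2·8 − 1 = 15 (so min K = 15/8), attained only by arithmetic progressions.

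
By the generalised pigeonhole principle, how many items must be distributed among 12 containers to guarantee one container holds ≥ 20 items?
n = (20 − 1)·12 + 1 = 229

By the generalised pigeonhole principle, to guarantee some box contains ≥ r objects we need more than (r − 1) · k objects total. Threshold: n = (r − 1) · k + 1. With r = 20 and k = 12: n = 19 · 12 + 1 = 228 + 1 = 229. For n = 228 = 19 · 12, we can put exactly 19 objects in every box, avoiding 20 in any single one — so 229 is tight.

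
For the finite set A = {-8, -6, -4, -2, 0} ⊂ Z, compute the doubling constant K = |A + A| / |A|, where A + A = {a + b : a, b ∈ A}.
K = |A + A| / |A| = 9/5

Enumerate A + A = {a + b : a, b ∈ A}. With |A| = 5, there are |A|^2 = 25 ordered sum pairs; collecting distinct values, A + A = {-16, -14, -12, -10, -8, -6, -4, -2, 0}, so |A + A| = 9. Thus K = 9/5. Here |A + A| = 2|A| − 1 = 9, the minimum possible — so K = 9/5 is minimal, which holds iff A is an arithmetic progression.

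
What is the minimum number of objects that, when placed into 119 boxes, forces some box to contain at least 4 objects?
n = (4 − 1)·119 + 1 = 358

By the generalised pigeonhole principle, to guarantee some box contains ≥ r objects we need more than (r − 1) · k objects total. Threshold: n = (r − 1) · k + 1. With r = 4 and k = 119: n = 3 · 119 + 1 = 357 + 1 = 358. For n = 357 = 3 · 119, we can put exactly 3 objects in every box, avoiding 4 in any single one — so 358 is tight.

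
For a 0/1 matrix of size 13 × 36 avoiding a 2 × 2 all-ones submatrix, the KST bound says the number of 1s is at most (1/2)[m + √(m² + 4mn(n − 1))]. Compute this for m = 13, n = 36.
z(13, 36; 2, 2) ≤ (1/2)[13 + √(13² + 4·13·36·35)] = (1/2)[13 + √65689] = 134.6493

Kővári–Sós–Turán: let r_1, ..., r_13 be the row sums and z = Σ r_i the total number of 1s. Each pair of columns can share at most one row with both entries 1 (else a 2×2 all-ones block appears), so Σ_i C(r_i, 2) ≤ C(36, 2) = 630. By convexity Σ_i C(r_i, 2) ≥ 13·C(z/13, 2) = z(z − 13)/(2·13), giving z² − 13z − 13·36·35 ≤ 0 and hence z ≤ (1/2)[13 + √(169 + 4·16380)] = (1/2)[13 + √65689] ≈ (1/2)(13 + 256.2987) = 134.6493.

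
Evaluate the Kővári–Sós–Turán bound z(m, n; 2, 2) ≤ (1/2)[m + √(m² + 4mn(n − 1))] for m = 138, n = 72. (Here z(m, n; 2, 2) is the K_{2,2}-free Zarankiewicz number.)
z(138, 72; 2, 2) ≤ (1/2)[138 + √(138² + 4·138·72·71)] = (1/2)[138 + √2840868] = 911.7437

Kővári–Sós–Turán: let r_1, ..., r_138 be the row sums and z = Σ r_i the total number of 1s. Each pair of columns can share at most one row with both entries 1 (else a 2×2 all-ones block appears), so Σ_i C(r_i, 2) ≤ C(72, 2) = 2556. By convexity Σ_i C(r_i, 2) ≥ 138·C(z/138, 2) = z(z − 138)/(2·138), giving z² − 138z − 138·72·71 ≤ 0 and hence z ≤ (1/2)[138 + √(19044 + 4·705456)] = (1/2)[138 + √2840868] ≈ (1/2)(138 + 1685.4875) = 911.7437.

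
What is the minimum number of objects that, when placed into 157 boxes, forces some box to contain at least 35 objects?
n = (35 − 1)·157 + 1 = 5339

By the generalised pigeonhole principle, to guarantee some box contains ≥ r objects we need more than (r − 1) · k objects total. Threshold: n = (r − 1) · k + 1. With r = 35 and k = 157: n = 34 · 157 + 1 = 5338 + 1 = 5339. For n = 5338 = 34 · 157, we can put exactly 34 objects in every box, avoiding 35 in any single one — so 5339 is tight.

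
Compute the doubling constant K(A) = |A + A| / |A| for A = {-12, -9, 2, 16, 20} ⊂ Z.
K = |A + A| / |A| = 14/5

Enumerate A + A = {a + b : a, b ∈ A}. With |A| = 5, there are |A|^2 = 25 ordered sum pairs; collecting distinct values, A + A = {-24, -21, -18, -10, -7, 4, 7, 8, 11, 18, 22, 32, 36, 40}, so |A + A| = 14. Thus K = 14/5. For comparison, the minimum possible |A + A| over all 5-element sets is 2·5 − 1 = 9 (so min K = 9/5), attained only by arithmetic progressions.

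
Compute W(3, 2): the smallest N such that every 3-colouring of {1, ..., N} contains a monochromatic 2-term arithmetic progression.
W(3, 2) = 3 + 1 = 4

A 2-term AP is any pair of integers, so a monochromatic 2-AP exists iff some colour is used at least twice. With 3 colours, the colouring i ↦ i on {1, ..., 3} uses each colour once, avoiding any monochromatic pair, so W(3, 2) > 3. For {1, ..., 4}, pigeonhole forces two integers of the same colour, which form a monochromatic 2-AP. Hence W(3, 2) = 4.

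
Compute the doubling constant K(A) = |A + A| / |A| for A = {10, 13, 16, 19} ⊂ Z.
K = |A + A| / |A| = 7/4

Enumerate A + A = {a + b : a, b ∈ A}. With |A| = 4, there are |A|^2 = 16 ordered sum pairs; collecting distinct values, A + A = {20, 23, 26, 29, 32, 35, 38}, so |A + A| = 7. Thus K = 7/4. Here |A + A| = 2|A| − 1 = 7, the minimum possible — so K = 7/4 is minimal, which holds iff A is an arithmetic progression.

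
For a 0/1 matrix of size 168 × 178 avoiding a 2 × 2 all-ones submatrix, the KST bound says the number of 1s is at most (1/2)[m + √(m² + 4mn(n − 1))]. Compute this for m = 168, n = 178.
z(168, 178; 2, 2) ≤ (1/2)[168 + √(168² + 4·168·178·177)] = (1/2)[168 + √21200256] = 2386.1868

Kővári–Sós–Turán: let r_1, ..., r_168 be the row sums and z = Σ r_i the total number of 1s. Each pair of columns can share at most one row with both entries 1 (else a 2×2 all-ones block appears), so Σ_i C(r_i, 2) ≤ C(178, 2) = 15753. By convexity Σ_i C(r_i, 2) ≥ 168·C(z/168, 2) = z(z − 168)/(2·168), giving z² − 168z − 168·178·177 ≤ 0 and hence z ≤ (1/2)[168 + √(28224 + 4·5293008)] = (1/2)[168 + √21200256] ≈ (1/2)(168 + 4604.3736) = 2386.1868.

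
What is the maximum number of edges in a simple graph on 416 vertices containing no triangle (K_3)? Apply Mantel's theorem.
ex(416, K_3) = ⌊416^2/4⌋ = 43264

Mantel (1907): a triangle-free graph on n vertices has at most ⌊n^2/4⌋ edges, with equality for the complete bipartite graph K_{⌊n/2⌋, ⌈n/2⌉}. For n = 416: ⌊416^2/4⌋ = ⌊173056/4⌋ = 43264. The extremal graph is K_{208, 208}, which has 208·208 = 43264 edges.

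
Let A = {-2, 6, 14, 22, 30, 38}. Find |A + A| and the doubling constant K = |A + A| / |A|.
K = |A + A| / |A| = 11/6

Enumerate A + A = {a + b : a, b ∈ A}. With |A| = 6, there are |A|^2 = 36 ordered sum pairs; collecting distinct values, A + A = {-4, 4, 12, 20, 28, 36, 44, 52, 60, 68, 76}, so |A + A| = 11. Thus K = 11/6. Here |A + A| = 2|A| − 1 = 11, the minimum possible — so K = 11/6 is minimal, which holds iff A is an arithmetic progression.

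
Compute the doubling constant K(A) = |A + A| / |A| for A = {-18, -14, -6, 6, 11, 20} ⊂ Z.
K = |A + A| / |A| = 20/6 = 10/3

Enumerate A + A = {a + b : a, b ∈ A}. With |A| = 6, there are |A|^2 = 36 ordered sum pairs; collecting distinct values, A + A = {-36, -32, -28, -24, -20, -12, -8, -7, -3, 0, 2, 5, 6, 12, 14, 17, 22, 26, 31, 40}, so |A + A| = 20. Thus K = 20/6 = 10/3. For comparison, the minimum possible |A + A| over all 6-element sets is 2·6 − 1 = 11 (so min K = 11/6), attained only by arithmetic progressions.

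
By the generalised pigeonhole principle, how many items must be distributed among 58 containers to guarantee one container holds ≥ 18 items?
n = (18 − 1)·58 + 1 = 987

By the generalised pigeonhole principle, to guarantee some box contains ≥ r objects we need more than (r − 1) · k objects total. Threshold: n = (r − 1) · k + 1. With r = 18 and k = 58: n = 17 · 58 + 1 = 986 + 1 = 987. For n = 986 = 17 · 58, we can put exactly 17 objects in every box, avoiding 18 in any single one — so 987 is tight.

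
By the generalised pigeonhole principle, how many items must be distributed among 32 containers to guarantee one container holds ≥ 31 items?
n = (31 − 1)·32 + 1 = 961

By the generalised pigeonhole principle, to guarantee some box contains ≥ r objects we need more than (r − 1) · k objects total. Threshold: n = (r − 1) · k + 1. With r = 31 and k = 32: n = 30 · 32 + 1 = 960 + 1 = 961. For n = 960 = 30 · 32, we can put exactly 30 objects in every box, avoiding 31 in any single one — so 961 is tight.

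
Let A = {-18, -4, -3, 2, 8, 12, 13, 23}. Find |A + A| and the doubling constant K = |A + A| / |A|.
K = |A + A| / |A| = 29/8

Enumerate A + A = {a + b : a, b ∈ A}. With |A| = 8, there are |A|^2 = 64 ordered sum pairs; collecting distinct values, A + A = {-36, -22, -21, -16, -10, -8, -7, -6, -5, -2, -1, 4, 5, 8, 9, 10, 14, 15, 16, 19, 20, 21, 24, 25, 26, 31, 35, 36, 46}, so |A + A| = 29. Thus K = 29/8. For comparison, the minimum possible |A + A| over all 8-element sets is 2·8 − 1 = 15 (so min K = 15/8), attained only by arithmetic progressions.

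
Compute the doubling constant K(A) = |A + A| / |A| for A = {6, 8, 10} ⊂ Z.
K = |A + A| / |A| = 5/3

Enumerate A + A = {a + b : a, b ∈ A}. With |A| = 3, there are |A|^2 = 9 ordered sum pairs; collecting distinct values, A + A = {12, 14, 16, 18, 20}, so |A + A| = 5. Thus K = 5/3. Here |A + A| = 2|A| − 1 = 5, the minimum possible — so K = 5/3 is minimal, which holds iff A is an arithmetic progression.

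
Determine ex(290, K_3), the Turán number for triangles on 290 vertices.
ex(290, K_3) = ⌊290^2/4⌋ = 21025

Mantel (1907): a triangle-free graph on n vertices has at most ⌊n^2/4⌋ edges, with equality for the complete bipartite graph K_{⌊n/2⌋, ⌈n/2⌉}. For n = 290: ⌊290^2/4⌋ = ⌊84100/4⌋ = 21025. The extremal graph is K_{145, 145}, which has 145·145 = 21025 edges.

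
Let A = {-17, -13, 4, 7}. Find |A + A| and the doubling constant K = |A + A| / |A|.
K = |A + A| / |A| = 10/4 = 5/2

Enumerate A + A = {a + b : a, b ∈ A}. With |A| = 4, there are |A|^2 = 16 ordered sum pairs; collecting distinct values, A + A = {-34, -30, -26, -13, -10, -9, -6, 8, 11, 14}, so |A + A| = 10. Thus K = 10/4 = 5/2. For comparison, the minimum possible |A + A| over all 4-element sets is 2·4 − 1 = 7 (so min K = 7/4), attained only by arithmetic progressions.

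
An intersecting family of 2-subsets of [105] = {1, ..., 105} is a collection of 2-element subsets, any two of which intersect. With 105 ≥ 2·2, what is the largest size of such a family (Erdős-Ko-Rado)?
max |F| = C(104, 1) = 104

The Erdős-Ko-Rado theorem states: for n ≥ 2k, an intersecting family of k-subsets of an n-element set has size at most C(n − 1, k − 1), with equality for 'star' families {A ⊆ [n] : |A| = k, i ∈ A} (fix an element i). For n = 105, k = 2: C(104, 1) = 104.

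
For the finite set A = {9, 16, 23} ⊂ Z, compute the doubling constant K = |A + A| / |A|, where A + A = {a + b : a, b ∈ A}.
K = |A + A| / |A| = 5/3

Enumerate A + A = {a + b : a, b ∈ A}. With |A| = 3, there are |A|^2 = 9 ordered sum pairs; collecting distinct values, A + A = {18, 25, 32, 39, 46}, so |A + A| = 5. Thus K = 5/3. Here |A + A| = 2|A| − 1 = 5, the minimum possible — so K = 5/3 is minimal, which holds iff A is an arithmetic progression.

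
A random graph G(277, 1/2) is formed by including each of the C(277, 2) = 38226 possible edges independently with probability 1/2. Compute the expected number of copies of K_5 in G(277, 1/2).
E[# K_5] = C(277, 5) · (1/2)^C(5, 2) = 13105497405 / 2^10 ≈ 12798337.309570

For each 5-subset S of vertices (there are C(277, 5) = 13105497405 such S), let X_S = 1 if S induces a K_5 (all C(5, 2) = 10 edges present). Then P(X_S = 1) = (1/2)^10 = 1/1024. By linearity of expectation, E[# K_5] = C(277, 5) · (1/2)^10 = 13105497405 / 1024 ≈ 12798337.309570.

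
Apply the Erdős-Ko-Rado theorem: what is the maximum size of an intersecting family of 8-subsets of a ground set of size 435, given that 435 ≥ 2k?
max |F| = C(434, 7) = 548122491526896

The Erdős-Ko-Rado theorem states: for n ≥ 2k, an intersecting family of k-subsets of an n-element set has size at most C(n − 1, k − 1), with equality for 'star' families {A ⊆ [n] : |A| = k, i ∈ A} (fix an element i). For n = 435, k = 8: C(434, 7) = 548122491526896.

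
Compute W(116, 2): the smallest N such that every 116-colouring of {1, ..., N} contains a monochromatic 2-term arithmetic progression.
W(116, 2) = 116 + 1 = 117

A 2-term AP is any pair of integers, so a monochromatic 2-AP exists iff some colour is used at least twice. With 116 colours, the colouring i ↦ i on {1, ..., 116} uses each colour once, avoiding any monochromatic pair, so W(116, 2) > 116. For {1, ..., 117}, pigeonhole forces two integers of the same colour, which form a monochromatic 2-AP. Hence W(116, 2) = 117.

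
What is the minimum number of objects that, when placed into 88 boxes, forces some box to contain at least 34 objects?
n = (34 − 1)·88 + 1 = 2905

By the generalised pigeonhole principle, to guarantee some box contains ≥ r objects we need more than (r − 1) · k objects total. Threshold: n = (r − 1) · k + 1. With r = 34 and k = 88: n = 33 · 88 + 1 = 2904 + 1 = 2905. For n = 2904 = 33 · 88, we can put exactly 33 objects in every box, avoiding 34 in any single one — so 2905 is tight.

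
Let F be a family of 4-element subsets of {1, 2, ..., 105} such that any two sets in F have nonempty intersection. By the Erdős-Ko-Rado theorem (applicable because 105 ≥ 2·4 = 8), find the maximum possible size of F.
max |F| = C(104, 3) = 182104

The Erdős-Ko-Rado theorem states: for n ≥ 2k, an intersecting family of k-subsets of an n-element set has size at most C(n − 1, k − 1), with equality for 'star' families {A ⊆ [n] : |A| = k, i ∈ A} (fix an element i). For n = 105, k = 4: C(104, 3) = 182104.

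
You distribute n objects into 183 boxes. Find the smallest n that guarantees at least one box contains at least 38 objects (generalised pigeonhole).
n = (38 − 1)·183 + 1 = 6772

By the generalised pigeonhole principle, to guarantee some box contains ≥ r objects we need more than (r − 1) · k objects total. Threshold: n = (r − 1) · k + 1. With r = 38 and k = 183: n = 37 · 183 + 1 = 6771 + 1 = 6772. For n = 6771 = 37 · 183, we can put exactly 37 objects in every box, avoiding 38 in any single one — so 6772 is tight.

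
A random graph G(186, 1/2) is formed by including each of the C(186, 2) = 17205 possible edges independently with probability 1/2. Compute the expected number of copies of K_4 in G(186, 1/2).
E[# K_4] = C(186, 4) · (1/2)^C(4, 2) = 48277230 / 2^6 = 24138615/32 = 754331.71875

For each 4-subset S of vertices (there are C(186, 4) = 48277230 such S), let X_S = 1 if S induces a K_4 (all C(4, 2) = 6 edges present). Then P(X_S = 1) = (1/2)^6 = 1/64. By linearity of expectation, E[# K_4] = C(186, 4) · (1/2)^6 = 48277230 / 64 = 24138615/32 = 754331.71875.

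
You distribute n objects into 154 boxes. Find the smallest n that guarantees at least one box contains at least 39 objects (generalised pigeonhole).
n = (39 − 1)·154 + 1 = 5853

By the generalised pigeonhole principle, to guarantee some box contains ≥ r objects we need more than (r − 1) · k objects total. Threshold: n = (r − 1) · k + 1. With r = 39 and k = 154: n = 38 · 154 + 1 = 5852 + 1 = 5853. For n = 5852 = 38 · 154, we can put exactly 38 objects in every box, avoiding 39 in any single one — so 5853 is tight.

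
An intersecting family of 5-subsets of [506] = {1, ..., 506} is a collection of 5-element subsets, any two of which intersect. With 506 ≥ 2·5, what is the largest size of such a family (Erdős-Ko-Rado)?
max |F| = C(505, 4) = 2677826130

The Erdős-Ko-Rado theorem states: for n ≥ 2k, an intersecting family of k-subsets of an n-element set has size at most C(n − 1, k − 1), with equality for 'star' families {A ⊆ [n] : |A| = k, i ∈ A} (fix an element i). For n = 506, k = 5: C(505, 4) = 2677826130.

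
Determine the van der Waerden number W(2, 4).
W(2, 4) = 35

This is a classical value, W(2, 4) = 35, established by combining an explicit 2-colouring of {1, ..., 34} with no monochromatic 4-AP (giving the lower bound W(2, 4) > 34) and a finite case analysis / exhaustive computer search showing every 2-colouring of {1, ..., 35} has such an AP.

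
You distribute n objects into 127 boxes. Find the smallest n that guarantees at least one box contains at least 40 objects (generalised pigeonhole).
n = (40 − 1)·127 + 1 = 4954

By the generalised pigeonhole principle, to guarantee some box contains ≥ r objects we need more than (r − 1) · k objects total. Threshold: n = (r − 1) · k + 1. With r = 40 and k = 127: n = 39 · 127 + 1 = 4953 + 1 = 4954. For n = 4953 = 39 · 127, we can put exactly 39 objects in every box, avoiding 40 in any single one — so 4954 is tight.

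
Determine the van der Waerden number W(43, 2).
W(43, 2) = 43 + 1 = 44

A 2-term AP is any pair of integers, so a monochromatic 2-AP exists iff some colour is used at least twice. With 43 colours, the colouring i ↦ i on {1, ..., 43} uses each colour once, avoiding any monochromatic pair, so W(43, 2) > 43. For {1, ..., 44}, pigeonhole forces two integers of the same colour, which form a monochromatic 2-AP. Hence W(43, 2) = 44.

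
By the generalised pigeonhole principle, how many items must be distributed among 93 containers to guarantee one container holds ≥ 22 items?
n = (22 − 1)·93 + 1 = 1954

By the generalised pigeonhole principle, to guarantee some box contains ≥ r objects we need more than (r − 1) · k objects total. Threshold: n = (r − 1) · k + 1. With r = 22 and k = 93: n = 21 · 93 + 1 = 1953 + 1 = 1954. For n = 1953 = 21 · 93, we can put exactly 21 objects in every box, avoiding 22 in any single one — so 1954 is tight.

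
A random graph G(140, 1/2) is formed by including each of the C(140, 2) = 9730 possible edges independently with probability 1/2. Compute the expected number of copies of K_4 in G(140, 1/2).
E[# K_4] = C(140, 4) · (1/2)^C(4, 2) = 15329615 / 2^6 = 239525.234375

For each 4-subset S of vertices (there are C(140, 4) = 15329615 such S), let X_S = 1 if S induces a K_4 (all C(4, 2) = 6 edges present). Then P(X_S = 1) = (1/2)^6 = 1/64. By linearity of expectation, E[# K_4] = C(140, 4) · (1/2)^6 = 15329615 / 64 = 239525.234375.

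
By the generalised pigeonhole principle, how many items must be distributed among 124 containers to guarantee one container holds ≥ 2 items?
n = (2 − 1)·124 + 1 = 125

By the generalised pigeonhole principle, to guarantee some box contains ≥ r objects we need more than (r − 1) · k objects total. Threshold: n = (r − 1) · k + 1. With r = 2 and k = 124: n = 1 · 124 + 1 = 124 + 1 = 125. For n = 124 = 1 · 124, we can put exactly 1 objects in every box, avoiding 2 in any single one — so 125 is tight.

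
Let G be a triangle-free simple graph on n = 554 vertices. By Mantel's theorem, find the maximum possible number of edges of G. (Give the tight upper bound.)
ex(554, K_3) = ⌊554^2/4⌋ = 76729

Mantel (1907): a triangle-free graph on n vertices has at most ⌊n^2/4⌋ edges, with equality for the complete bipartite graph K_{⌊n/2⌋, ⌈n/2⌉}. For n = 554: ⌊554^2/4⌋ = ⌊306916/4⌋ = 76729. The extremal graph is K_{277, 277}, which has 277·277 = 76729 edges.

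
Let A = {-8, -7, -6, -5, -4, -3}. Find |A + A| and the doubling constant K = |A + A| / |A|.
K = |A + A| / |A| = 11/6

Enumerate A + A = {a + b : a, b ∈ A}. With |A| = 6, there are |A|^2 = 36 ordered sum pairs; collecting distinct values, A + A = {-16, -15, -14, -13, -12, -11, -10, -9, -8, -7, -6}, so |A + A| = 11. Thus K = 11/6. Here |A + A| = 2|A| − 1 = 11, the minimum possible — so K = 11/6 is minimal, which holds iff A is an arithmetic progression.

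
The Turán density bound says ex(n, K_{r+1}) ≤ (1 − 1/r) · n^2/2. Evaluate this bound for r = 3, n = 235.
Turán density bound = (2/3) · 235^2/2 = 55225/3 ≈ 18408.3333

Turán's theorem: ex(n, K_{r+1}) is achieved by the complete r-partite Turán graph T(n, r) with parts as balanced as possible, and is at most (1 − 1/r) · n^2/2. For r = 3, n = 235: the density bound is (2/3) · 55225/2 = 55225/3 ≈ 18408.3333. The integer-valued extremum is e(T(235, 3)) = 18408, which is strictly less than the density bound 55225/3 since 3 ∤ 235 (the parts of T(235, 3) cannot all be equal).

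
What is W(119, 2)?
W(119, 2) = 119 + 1 = 120

A 2-term AP is any pair of integers, so a monochromatic 2-AP exists iff some colour is used at least twice. With 119 colours, the colouring i ↦ i on {1, ..., 119} uses each colour once, avoiding any monochromatic pair, so W(119, 2) > 119. For {1, ..., 120}, pigeonhole forces two integers of the same colour, which form a monochromatic 2-AP. Hence W(119, 2) = 120.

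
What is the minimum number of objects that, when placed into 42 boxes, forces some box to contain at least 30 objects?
n = (30 − 1)·42 + 1 = 1219

By the generalised pigeonhole principle, to guarantee some box contains ≥ r objects we need more than (r − 1) · k objects total. Threshold: n = (r − 1) · k + 1. With r = 30 and k = 42: n = 29 · 42 + 1 = 1218 + 1 = 1219. For n = 1218 = 29 · 42, we can put exactly 29 objects in every box, avoiding 30 in any single one — so 1219 is tight.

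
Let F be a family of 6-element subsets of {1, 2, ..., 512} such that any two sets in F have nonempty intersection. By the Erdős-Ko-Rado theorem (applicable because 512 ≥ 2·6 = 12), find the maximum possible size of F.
max |F| = C(511, 5) = 284707746687

The Erdős-Ko-Rado theorem states: for n ≥ 2k, an intersecting family of k-subsets of an n-element set has size at most C(n − 1, k − 1), with equality for 'star' families {A ⊆ [n] : |A| = k, i ∈ A} (fix an element i). For n = 512, k = 6: C(511, 5) = 284707746687.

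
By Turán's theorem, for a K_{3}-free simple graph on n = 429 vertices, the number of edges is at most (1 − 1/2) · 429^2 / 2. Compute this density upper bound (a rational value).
Turán density bound = (1/2) · 429^2/2 = 184041/4 ≈ 46010.25

Turán's theorem: ex(n, K_{r+1}) is achieved by the complete r-partite Turán graph T(n, r) with parts as balanced as possible, and is at most (1 − 1/r) · n^2/2. For r = 2, n = 429: the density bound is (1/2) · 184041/2 = 184041/4 ≈ 46010.25. The integer-valued extremum is e(T(429, 2)) = 46010, which is strictly less than the density bound 184041/4 since 2 ∤ 429 (the parts of T(429, 2) cannot all be equal).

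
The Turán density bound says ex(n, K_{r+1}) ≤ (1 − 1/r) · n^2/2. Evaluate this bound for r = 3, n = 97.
Turán density bound = (2/3) · 97^2/2 = 9409/3 ≈ 3136.3333

Turán's theorem: ex(n, K_{r+1}) is achieved by the complete r-partite Turán graph T(n, r) with parts as balanced as possible, and is at most (1 − 1/r) · n^2/2. For r = 3, n = 97: the density bound is (2/3) · 9409/2 = 9409/3 ≈ 3136.3333. The integer-valued extremum is e(T(97, 3)) = 3136, which is strictly less than the density bound 9409/3 since 3 ∤ 97 (the parts of T(97, 3) cannot all be equal).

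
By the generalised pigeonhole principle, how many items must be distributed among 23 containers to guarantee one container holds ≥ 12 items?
n = (12 − 1)·23 + 1 = 254

By the generalised pigeonhole principle, to guarantee some box contains ≥ r objects we need more than (r − 1) · k objects total. Threshold: n = (r − 1) · k + 1. With r = 12 and k = 23: n = 11 · 23 + 1 = 253 + 1 = 254. For n = 253 = 11 · 23, we can put exactly 11 objects in every box, avoiding 12 in any single one — so 254 is tight.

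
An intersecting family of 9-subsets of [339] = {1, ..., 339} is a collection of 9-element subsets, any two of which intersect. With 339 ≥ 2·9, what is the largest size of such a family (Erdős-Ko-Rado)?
max |F| = C(338, 8) = 3886573990065702

The Erdős-Ko-Rado theorem states: for n ≥ 2k, an intersecting family of k-subsets of an n-element set has size at most C(n − 1, k − 1), with equality for 'star' families {A ⊆ [n] : |A| = k, i ∈ A} (fix an element i). For n = 339, k = 9: C(338, 8) = 3886573990065702.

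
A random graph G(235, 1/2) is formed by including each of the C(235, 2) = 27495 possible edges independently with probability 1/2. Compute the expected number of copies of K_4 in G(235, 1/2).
E[# K_4] = C(235, 4) · (1/2)^C(4, 2) = 123855810 / 2^6 = 61927905/32 = 1935247.03125

For each 4-subset S of vertices (there are C(235, 4) = 123855810 such S), let X_S = 1 if S induces a K_4 (all C(4, 2) = 6 edges present). Then P(X_S = 1) = (1/2)^6 = 1/64. By linearity of expectation, E[# K_4] = C(235, 4) · (1/2)^6 = 123855810 / 64 = 61927905/32 = 1935247.03125.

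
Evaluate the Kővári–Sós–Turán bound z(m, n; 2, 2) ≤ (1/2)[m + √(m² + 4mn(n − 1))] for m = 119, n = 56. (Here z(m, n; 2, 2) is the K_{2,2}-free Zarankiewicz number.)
z(119, 56; 2, 2) ≤ (1/2)[119 + √(119² + 4·119·56·55)] = (1/2)[119 + √1480241] = 667.8258

Kővári–Sós–Turán: let r_1, ..., r_119 be the row sums and z = Σ r_i the total number of 1s. Each pair of columns can share at most one row with both entries 1 (else a 2×2 all-ones block appears), so Σ_i C(r_i, 2) ≤ C(56, 2) = 1540. By convexity Σ_i C(r_i, 2) ≥ 119·C(z/119, 2) = z(z − 119)/(2·119), giving z² − 119z − 119·56·55 ≤ 0 and hence z ≤ (1/2)[119 + √(14161 + 4·366520)] = (1/2)[119 + √1480241] ≈ (1/2)(119 + 1216.6516) = 667.8258.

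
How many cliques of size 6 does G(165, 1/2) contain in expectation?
E[# K_6] = C(165, 6) · (1/2)^C(6, 2) = 25564880880 / 2^15 = 1597805055/2048 ≈ 780178.249512

For each 6-subset S of vertices (there are C(165, 6) = 25564880880 such S), let X_S = 1 if S induces a K_6 (all C(6, 2) = 15 edges present). Then P(X_S = 1) = (1/2)^15 = 1/32768. By linearity of expectation, E[# K_6] = C(165, 6) · (1/2)^15 = 25564880880 / 32768 = 1597805055/2048 ≈ 780178.249512.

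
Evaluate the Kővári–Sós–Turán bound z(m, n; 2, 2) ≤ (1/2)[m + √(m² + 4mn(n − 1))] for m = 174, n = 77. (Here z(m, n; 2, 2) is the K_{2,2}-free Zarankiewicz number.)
z(174, 77; 2, 2) ≤ (1/2)[174 + √(174² + 4·174·77·76)] = (1/2)[174 + √4103268] = 1099.8262

Kővári–Sós–Turán: let r_1, ..., r_174 be the row sums and z = Σ r_i the total number of 1s. Each pair of columns can share at most one row with both entries 1 (else a 2×2 all-ones block appears), so Σ_i C(r_i, 2) ≤ C(77, 2) = 2926. By convexity Σ_i C(r_i, 2) ≥ 174·C(z/174, 2) = z(z − 174)/(2·174), giving z² − 174z − 174·77·76 ≤ 0 and hence z ≤ (1/2)[174 + √(30276 + 4·1018248)] = (1/2)[174 + √4103268] ≈ (1/2)(174 + 2025.6525) = 1099.8262.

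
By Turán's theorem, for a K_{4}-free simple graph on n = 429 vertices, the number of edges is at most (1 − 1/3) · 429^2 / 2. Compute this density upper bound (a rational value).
Turán density bound = (2/3) · 429^2/2 = 61347

Turán's theorem: ex(n, K_{r+1}) is achieved by the complete r-partite Turán graph T(n, r) with parts as balanced as possible, and is at most (1 − 1/r) · n^2/2. For r = 3, n = 429: the density bound is (2/3) · 184041/2 = 61347. Since 3 ∣ 429, the Turán graph T(429, 3) has parts of equal size 143, and its edge count e(T(429, 3)) = 61347 attains the density bound exactly.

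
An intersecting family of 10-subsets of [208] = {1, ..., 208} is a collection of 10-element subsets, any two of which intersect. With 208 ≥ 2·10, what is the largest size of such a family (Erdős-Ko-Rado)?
max |F| = C(207, 9) = 1612074462797525

The Erdős-Ko-Rado theorem states: for n ≥ 2k, an intersecting family of k-subsets of an n-element set has size at most C(n − 1, k − 1), with equality for 'star' families {A ⊆ [n] : |A| = k, i ∈ A} (fix an element i). For n = 208, k = 10: C(207, 9) = 1612074462797525.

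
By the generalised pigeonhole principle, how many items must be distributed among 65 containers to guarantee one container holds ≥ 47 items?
n = (47 − 1)·65 + 1 = 2991

By the generalised pigeonhole principle, to guarantee some box contains ≥ r objects we need more than (r − 1) · k objects total. Threshold: n = (r − 1) · k + 1. With r = 47 and k = 65: n = 46 · 65 + 1 = 2990 + 1 = 2991. For n = 2990 = 46 · 65, we can put exactly 46 objects in every box, avoiding 47 in any single one — so 2991 is tight.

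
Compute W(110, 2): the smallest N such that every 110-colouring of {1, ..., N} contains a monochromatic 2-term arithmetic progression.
W(110, 2) = 110 + 1 = 111

A 2-term AP is any pair of integers, so a monochromatic 2-AP exists iff some colour is used at least twice. With 110 colours, the colouring i ↦ i on {1, ..., 110} uses each colour once, avoiding any monochromatic pair, so W(110, 2) > 110. For {1, ..., 111}, pigeonhole forces two integers of the same colour, which form a monochromatic 2-AP. Hence W(110, 2) = 111.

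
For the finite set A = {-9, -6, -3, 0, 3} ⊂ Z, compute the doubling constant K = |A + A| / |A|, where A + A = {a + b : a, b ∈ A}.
K = |A + A| / |A| = 9/5

Enumerate A + A = {a + b : a, b ∈ A}. With |A| = 5, there are |A|^2 = 25 ordered sum pairs; collecting distinct values, A + A = {-18, -15, -12, -9, -6, -3, 0, 3, 6}, so |A + A| = 9. Thus K = 9/5. Here |A + A| = 2|A| − 1 = 9, the minimum possible — so K = 9/5 is minimal, which holds iff A is an arithmetic progression.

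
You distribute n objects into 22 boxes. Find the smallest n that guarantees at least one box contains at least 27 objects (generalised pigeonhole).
n = (27 − 1)·22 + 1 = 573

By the generalised pigeonhole principle, to guarantee some box contains ≥ r objects we need more than (r − 1) · k objects total. Threshold: n = (r − 1) · k + 1. With r = 27 and k = 22: n = 26 · 22 + 1 = 572 + 1 = 573. For n = 572 = 26 · 22, we can put exactly 26 objects in every box, avoiding 27 in any single one — so 573 is tight.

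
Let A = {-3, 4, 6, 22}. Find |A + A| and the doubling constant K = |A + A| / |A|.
K = |A + A| / |A| = 10/4 = 5/2

Enumerate A + A = {a + b : a, b ∈ A}. With |A| = 4, there are |A|^2 = 16 ordered sum pairs; collecting distinct values, A + A = {-6, 1, 3, 8, 10, 12, 19, 26, 28, 44}, so |A + A| = 10. Thus K = 10/4 = 5/2. For comparison, the minimum possible |A + A| over all 4-element sets is 2·4 − 1 = 7 (so min K = 7/4), attained only by arithmetic progressions.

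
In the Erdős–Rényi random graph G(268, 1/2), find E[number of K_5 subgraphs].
E[# K_5] = C(268, 5) · (1/2)^C(5, 2) = 11096761368 / 2^10 = 1387095171/128 = 10836681.0234375

For each 5-subset S of vertices (there are C(268, 5) = 11096761368 such S), let X_S = 1 if S induces a K_5 (all C(5, 2) = 10 edges present). Then P(X_S = 1) = (1/2)^10 = 1/1024. By linearity of expectation, E[# K_5] = C(268, 5) · (1/2)^10 = 11096761368 / 1024 = 1387095171/128 = 10836681.0234375.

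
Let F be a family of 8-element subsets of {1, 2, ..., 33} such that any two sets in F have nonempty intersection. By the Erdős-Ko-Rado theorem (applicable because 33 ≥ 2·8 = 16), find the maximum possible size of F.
max |F| = C(32, 7) = 3365856

Erdős-Ko-Rado (1961): when n ≥ 2k, max |F| = C(n−1, k−1). The bound is attained by the star {A : i ∈ A} for any fixed i ∈ [n]. Here C(33−1, 8−1) = C(32, 7) = 3365856.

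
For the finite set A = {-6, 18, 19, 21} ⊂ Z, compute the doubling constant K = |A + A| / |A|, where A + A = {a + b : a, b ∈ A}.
K = |A + A| / |A| = 10/4 = 5/2

Enumerate A + A = {a + b : a, b ∈ A}. With |A| = 4, there are |A|^2 = 16 ordered sum pairs; collecting distinct values, A + A = {-12, 12, 13, 15, 36, 37, 38, 39, 40, 42}, so |A + A| = 10. Thus K = 10/4 = 5/2. For comparison, the minimum possible |A + A| over all 4-element sets is 2·4 − 1 = 7 (so min K = 7/4), attained only by arithmetic progressions.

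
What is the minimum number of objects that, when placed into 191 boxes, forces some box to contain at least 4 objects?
n = (4 − 1)·191 + 1 = 574

By the generalised pigeonhole principle, to guarantee some box contains ≥ r objects we need more than (r − 1) · k objects total. Threshold: n = (r − 1) · k + 1. With r = 4 and k = 191: n = 3 · 191 + 1 = 573 + 1 = 574. For n = 573 = 3 · 191, we can put exactly 3 objects in every box, avoiding 4 in any single one — so 574 is tight.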